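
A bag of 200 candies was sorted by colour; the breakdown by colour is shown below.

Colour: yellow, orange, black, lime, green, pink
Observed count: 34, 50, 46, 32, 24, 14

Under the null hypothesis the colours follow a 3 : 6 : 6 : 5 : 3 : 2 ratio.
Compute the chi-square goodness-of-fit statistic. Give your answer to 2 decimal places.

6.18

Ratio total = 25. Expected counts: 200×3/25 = 24, 200×6/25 = 48, 200×6/25 = 48, 200×5/25 = 40, 200×3/25 = 24, 200×2/25 = 16.
cat         O        E   (O−E)²/E
yellow     34       24      4.167
orange     50       48      0.083
black      46       48      0.083
lime       32       40      1.600
green      24       24      0.000
pink       14       16      0.250
Sum = 6.18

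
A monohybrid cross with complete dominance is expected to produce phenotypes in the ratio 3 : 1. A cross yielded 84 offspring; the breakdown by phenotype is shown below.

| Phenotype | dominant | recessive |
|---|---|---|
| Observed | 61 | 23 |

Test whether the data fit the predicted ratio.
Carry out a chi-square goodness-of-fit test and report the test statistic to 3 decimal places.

Ratio total = 4. Expected counts: 84×3/4 = 63, 84×1/4 = 21.
cat            O        E   (O−E)²/E
dominant      61       63     0.0635
recessive     23       21     0.1905
Sum = 0.254

0.254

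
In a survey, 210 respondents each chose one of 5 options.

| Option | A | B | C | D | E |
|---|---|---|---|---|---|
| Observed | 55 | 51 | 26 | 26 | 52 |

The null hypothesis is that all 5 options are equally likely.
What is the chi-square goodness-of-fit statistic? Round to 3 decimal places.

20.524

Under H₀ each category has probability 1/5, so each expected count is 210/5 = 42.
cat         O        E   (O−E)²/E
A          55       42     4.0238
B          51       42     1.9286
C          26       42     6.0952
D          26       42     6.0952
E          52       42     2.3810
Sum = 20.524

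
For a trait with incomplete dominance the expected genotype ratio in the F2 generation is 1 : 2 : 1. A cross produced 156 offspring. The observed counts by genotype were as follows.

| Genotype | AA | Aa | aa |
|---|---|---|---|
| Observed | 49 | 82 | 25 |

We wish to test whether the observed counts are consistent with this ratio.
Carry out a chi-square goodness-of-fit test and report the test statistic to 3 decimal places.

Ratio total = 4. Expected counts: 156×1/4 = 39, 156×2/4 = 78, 156×1/4 = 39.
AA: (49 − 39)²/39 = 100/39 = 2.5641
Aa: (82 − 78)²/78 = 16/78 = 0.2051
aa: (25 − 39)²/39 = 196/39 = 5.0256
Sum = 7.795

7.795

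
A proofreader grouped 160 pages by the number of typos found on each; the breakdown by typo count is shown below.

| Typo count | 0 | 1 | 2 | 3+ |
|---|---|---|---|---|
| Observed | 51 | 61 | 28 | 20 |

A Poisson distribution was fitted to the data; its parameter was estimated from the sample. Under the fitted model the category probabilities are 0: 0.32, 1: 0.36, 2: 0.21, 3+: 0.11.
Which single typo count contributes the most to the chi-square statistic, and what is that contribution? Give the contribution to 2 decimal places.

Expected counts E_i = n·p_i: 160×0.32 = 51.2, 160×0.36 = 57.6, 160×0.21 = 33.6, 160×0.11 = 17.6.
0: (51 − 51.2)²/51.2 = 0.04/51.2 = 0.001
1: (61 − 57.6)²/57.6 = 11.56/57.6 = 0.201
2: (28 − 33.6)²/33.6 = 31.36/33.6 = 0.933
3+: (20 − 17.6)²/17.6 = 5.76/17.6 = 0.327
The largest term is for 2: 0.93.

2, 0.93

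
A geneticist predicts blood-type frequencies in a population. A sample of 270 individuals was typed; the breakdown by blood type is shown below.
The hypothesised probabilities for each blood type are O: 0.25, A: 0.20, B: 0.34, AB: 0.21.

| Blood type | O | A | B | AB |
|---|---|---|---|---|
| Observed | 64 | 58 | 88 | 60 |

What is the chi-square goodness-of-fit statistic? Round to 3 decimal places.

0.827

Expected counts E_i = n·p_i: 270×0.25 = 67.5, 270×0.20 = 54, 270×0.34 = 91.8, 270×0.21 = 56.7.
O: (64 − 67.5)²/67.5 = 12.25/67.5 = 0.1815
A: (58 − 54)²/54 = 16/54 = 0.2963
B: (88 − 91.8)²/91.8 = 14.44/91.8 = 0.1573
AB: (60 − 56.7)²/56.7 = 10.89/56.7 = 0.1921
Sum = 0.827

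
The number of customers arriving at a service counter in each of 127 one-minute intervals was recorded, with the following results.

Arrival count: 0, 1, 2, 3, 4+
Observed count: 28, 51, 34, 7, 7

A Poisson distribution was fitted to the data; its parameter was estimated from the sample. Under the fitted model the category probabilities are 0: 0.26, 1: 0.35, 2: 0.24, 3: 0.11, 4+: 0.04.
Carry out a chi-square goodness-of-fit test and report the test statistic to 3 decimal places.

Expected counts E_i = n·p_i: 127×0.26 = 33.02, 127×0.35 = 44.45, 127×0.24 = 30.48, 127×0.11 = 13.97, 127×0.04 = 5.08.
0: (28 − 33.02)²/33.02 = 25.2004/33.02 = 0.7632
1: (51 − 44.45)²/44.45 = 42.9025/44.45 = 0.9652
2: (34 − 30.48)²/30.48 = 12.3904/30.48 = 0.4065
3: (7 − 13.97)²/13.97 = 48.5809/13.97 = 3.4775
4+: (7 − 5.08)²/5.08 = 3.6864/5.08 = 0.7257
Sum = 6.338

6.338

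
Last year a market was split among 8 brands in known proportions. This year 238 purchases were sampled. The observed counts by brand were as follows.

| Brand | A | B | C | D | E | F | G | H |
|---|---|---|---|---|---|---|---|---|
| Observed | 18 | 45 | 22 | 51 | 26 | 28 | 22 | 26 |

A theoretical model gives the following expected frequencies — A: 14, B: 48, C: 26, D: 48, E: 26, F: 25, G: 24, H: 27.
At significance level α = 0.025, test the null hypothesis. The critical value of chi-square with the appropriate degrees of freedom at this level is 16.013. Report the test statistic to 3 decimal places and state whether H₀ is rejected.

cat         O        E   (O−E)²/E
A          18       14     1.1429
B          45       48     0.1875
C          22       26     0.6154
D          51       48     0.1875
E          26       26     0.0000
F          28       25     0.3600
G          22       24     0.1667
H          26       27     0.0370
Sum = 2.697
df = 7. Since 2.697 < 16.013, we do not reject H₀.

2.697; do not reject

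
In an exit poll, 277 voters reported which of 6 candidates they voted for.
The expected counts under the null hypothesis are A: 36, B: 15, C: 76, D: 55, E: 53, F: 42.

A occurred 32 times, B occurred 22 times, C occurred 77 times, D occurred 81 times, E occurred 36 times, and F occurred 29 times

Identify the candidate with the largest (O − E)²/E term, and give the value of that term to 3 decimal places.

D, 12.291

cat         O        E   (O−E)²/E
A          32       36     0.4444
B          22       15     3.2667
C          77       76     0.0132
D          81       55    12.2909
E          36       53     5.4528
F          29       42     4.0238
The largest term is for D: 12.291.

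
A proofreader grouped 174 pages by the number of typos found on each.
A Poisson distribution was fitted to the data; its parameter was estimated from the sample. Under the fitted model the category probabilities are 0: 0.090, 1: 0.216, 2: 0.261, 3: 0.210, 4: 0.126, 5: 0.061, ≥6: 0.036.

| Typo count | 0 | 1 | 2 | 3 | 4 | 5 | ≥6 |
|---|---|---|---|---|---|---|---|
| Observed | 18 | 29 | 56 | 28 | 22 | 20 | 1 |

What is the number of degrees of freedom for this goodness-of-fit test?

5

There are k = 7 categories and 1 parameter estimated from the data, so df = 7 − 1 − 1 = 5.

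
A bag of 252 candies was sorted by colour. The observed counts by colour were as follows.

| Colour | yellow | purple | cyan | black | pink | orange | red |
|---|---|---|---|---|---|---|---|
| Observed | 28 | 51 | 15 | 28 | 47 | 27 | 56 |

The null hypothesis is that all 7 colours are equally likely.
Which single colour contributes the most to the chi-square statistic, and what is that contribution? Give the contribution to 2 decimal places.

Under H₀ each category has probability 1/7, so each expected count is 252/7 = 36.
χ² = (28−36)²/36 + (51−36)²/36 + (15−36)²/36 + (28−36)²/36 + (47−36)²/36 + (27−36)²/36 + (56−36)²/36
   = 1.778 + 6.250 + 12.250 + 1.778 + 3.361 + 2.250 + 11.111
The largest term is for cyan: 12.25.

cyan, 12.25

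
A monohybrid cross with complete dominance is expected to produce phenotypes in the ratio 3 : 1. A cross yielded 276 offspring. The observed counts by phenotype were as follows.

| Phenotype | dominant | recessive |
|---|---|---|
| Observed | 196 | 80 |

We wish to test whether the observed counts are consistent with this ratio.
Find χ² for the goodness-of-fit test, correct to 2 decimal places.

Ratio total = 4. Expected counts: 276×3/4 = 207, 276×1/4 = 69.
cat            O        E   (O−E)²/E
dominant     196      207      0.585
recessive     80       69      1.754
Sum = 2.34

2.34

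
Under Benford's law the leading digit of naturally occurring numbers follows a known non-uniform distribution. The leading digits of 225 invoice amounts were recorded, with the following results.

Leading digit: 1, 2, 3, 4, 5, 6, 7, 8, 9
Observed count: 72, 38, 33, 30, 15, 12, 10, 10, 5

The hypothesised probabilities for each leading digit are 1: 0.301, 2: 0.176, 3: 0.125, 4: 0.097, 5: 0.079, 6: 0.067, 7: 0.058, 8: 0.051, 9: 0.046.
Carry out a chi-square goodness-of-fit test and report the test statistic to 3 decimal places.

Expected counts E_i = n·p_i: 225×0.301 = 67.725, 225×0.176 = 39.6, 225×0.125 = 28.125, 225×0.097 = 21.825, 225×0.079 = 17.775, 225×0.067 = 15.075, 225×0.058 = 13.05, 225×0.051 = 11.475, 225×0.046 = 10.35.
cat         O        E   (O−E)²/E
1          72   67.725     0.2699
2          38     39.6     0.0646
3          33   28.125     0.8450
4          30   21.825     3.0621
5          15   17.775     0.4332
6          12   15.075     0.6272
7          10    13.05     0.7128
8          10   11.475     0.1896
9           5    10.35     2.7655
Sum = 8.970

8.970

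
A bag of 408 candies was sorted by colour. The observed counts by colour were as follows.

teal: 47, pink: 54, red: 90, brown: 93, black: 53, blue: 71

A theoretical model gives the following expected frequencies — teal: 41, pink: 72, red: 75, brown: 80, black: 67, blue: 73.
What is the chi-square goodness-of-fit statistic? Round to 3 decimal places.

teal: (47 − 41)²/41 = 36/41 = 0.8780
pink: (54 − 72)²/72 = 324/72 = 4.5000
red: (90 − 75)²/75 = 225/75 = 3.0000
brown: (93 − 80)²/80 = 169/80 = 2.1125
black: (53 − 67)²/67 = 196/67 = 2.9254
blue: (71 − 73)²/73 = 4/73 = 0.0548
Sum = 13.471

13.471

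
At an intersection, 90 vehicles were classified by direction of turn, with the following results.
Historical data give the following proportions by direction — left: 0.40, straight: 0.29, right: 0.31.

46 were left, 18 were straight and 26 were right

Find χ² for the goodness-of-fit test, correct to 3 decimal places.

5.421

Expected counts E_i = n·p_i: 90×0.40 = 36, 90×0.29 = 26.1, 90×0.31 = 27.9.
cat           O        E   (O−E)²/E
left         46       36     2.7778
straight     18     26.1     2.5138
right        26     27.9     0.1294
Sum = 5.421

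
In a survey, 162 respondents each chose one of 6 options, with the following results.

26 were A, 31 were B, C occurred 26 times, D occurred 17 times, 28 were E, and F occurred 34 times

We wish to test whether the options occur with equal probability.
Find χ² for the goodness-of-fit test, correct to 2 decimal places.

6.22

Expected count for each of the 6 categories: 162/6 = 27.
A: (26 − 27)²/27 = 1/27 = 0.037
B: (31 − 27)²/27 = 16/27 = 0.593
C: (26 − 27)²/27 = 1/27 = 0.037
D: (17 − 27)²/27 = 100/27 = 3.704
E: (28 − 27)²/27 = 1/27 = 0.037
F: (34 − 27)²/27 = 49/27 = 1.815
Sum = 6.22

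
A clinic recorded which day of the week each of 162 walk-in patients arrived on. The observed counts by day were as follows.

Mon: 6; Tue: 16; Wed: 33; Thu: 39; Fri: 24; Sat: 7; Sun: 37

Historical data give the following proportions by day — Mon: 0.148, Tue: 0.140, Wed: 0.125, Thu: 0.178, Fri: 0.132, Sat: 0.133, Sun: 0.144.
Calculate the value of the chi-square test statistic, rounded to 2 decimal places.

45.21

Expected counts E_i = n·p_i: 162×0.148 = 23.976, 162×0.140 = 22.68, 162×0.125 = 20.25, 162×0.178 = 28.836, 162×0.132 = 21.384, 162×0.133 = 21.546, 162×0.144 = 23.328.
Mon: (6 − 23.976)²/23.976 = 323.136576/23.976 = 13.478
Tue: (16 − 22.68)²/22.68 = 44.6224/22.68 = 1.967
Wed: (33 − 20.25)²/20.25 = 162.5625/20.25 = 8.028
Thu: (39 − 28.836)²/28.836 = 103.306896/28.836 = 3.583
Fri: (24 − 21.384)²/21.384 = 6.843456/21.384 = 0.320
Sat: (7 − 21.546)²/21.546 = 211.586116/21.546 = 9.820
Sun: (37 − 23.328)²/23.328 = 186.923584/23.328 = 8.013
Sum = 45.21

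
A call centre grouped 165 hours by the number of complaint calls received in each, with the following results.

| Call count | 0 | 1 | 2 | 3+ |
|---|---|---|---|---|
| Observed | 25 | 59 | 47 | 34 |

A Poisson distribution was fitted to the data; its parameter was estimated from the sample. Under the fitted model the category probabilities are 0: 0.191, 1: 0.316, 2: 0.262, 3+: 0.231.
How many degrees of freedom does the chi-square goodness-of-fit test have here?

There are k = 4 categories and 1 parameter estimated from the data, so df = 4 − 1 − 1 = 2.

2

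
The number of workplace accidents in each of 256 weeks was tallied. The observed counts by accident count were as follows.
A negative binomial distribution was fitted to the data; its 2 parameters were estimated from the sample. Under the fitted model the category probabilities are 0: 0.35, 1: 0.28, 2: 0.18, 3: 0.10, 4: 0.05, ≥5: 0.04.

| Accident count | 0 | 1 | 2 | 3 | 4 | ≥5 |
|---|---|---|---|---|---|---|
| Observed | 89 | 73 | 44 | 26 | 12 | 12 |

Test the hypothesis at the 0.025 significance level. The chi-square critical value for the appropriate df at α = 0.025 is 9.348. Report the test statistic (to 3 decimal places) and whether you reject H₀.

0.481; do not reject

Expected counts E_i = n·p_i: 256×0.35 = 89.6, 256×0.28 = 71.68, 256×0.18 = 46.08, 256×0.10 = 25.6, 256×0.05 = 12.8, 256×0.04 = 10.24.
cat         O        E   (O−E)²/E
0          89     89.6     0.0040
1          73    71.68     0.0243
2          44    46.08     0.0939
3          26     25.6     0.0063
4          12     12.8     0.0500
≥5         12    10.24     0.3025
Sum = 0.481
df = 3. Since 0.481 < 9.348, we do not reject H₀.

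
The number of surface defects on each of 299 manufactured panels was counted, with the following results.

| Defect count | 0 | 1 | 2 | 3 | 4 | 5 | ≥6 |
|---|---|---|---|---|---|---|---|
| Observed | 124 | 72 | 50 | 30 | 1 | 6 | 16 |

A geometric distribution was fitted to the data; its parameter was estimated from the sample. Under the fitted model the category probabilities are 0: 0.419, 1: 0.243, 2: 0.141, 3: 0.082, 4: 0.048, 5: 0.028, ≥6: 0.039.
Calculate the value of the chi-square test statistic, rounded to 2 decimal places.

Expected counts E_i = n·p_i: 299×0.419 = 125.281, 299×0.243 = 72.657, 299×0.141 = 42.159, 299×0.082 = 24.518, 299×0.048 = 14.352, 299×0.028 = 8.372, 299×0.039 = 11.661.
0: (124 − 125.281)²/125.281 = 1.640961/125.281 = 0.013
1: (72 − 72.657)²/72.657 = 0.431649/72.657 = 0.006
2: (50 − 42.159)²/42.159 = 61.481281/42.159 = 1.458
3: (30 − 24.518)²/24.518 = 30.052324/24.518 = 1.226
4: (1 − 14.352)²/14.352 = 178.275904/14.352 = 12.422
5: (6 − 8.372)²/8.372 = 5.626384/8.372 = 0.672
≥6: (16 − 11.661)²/11.661 = 18.826921/11.661 = 1.615
Sum = 17.41

17.41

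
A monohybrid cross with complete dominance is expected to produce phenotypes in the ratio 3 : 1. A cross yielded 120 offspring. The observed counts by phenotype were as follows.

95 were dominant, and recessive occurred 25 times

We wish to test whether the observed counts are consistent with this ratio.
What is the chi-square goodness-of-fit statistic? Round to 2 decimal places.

1.11

Ratio total = 4. Expected counts: 120×3/4 = 90, 120×1/4 = 30.
dominant: (95 − 90)²/90 = 25/90 = 0.278
recessive: (25 − 30)²/30 = 25/30 = 0.833
Sum = 1.11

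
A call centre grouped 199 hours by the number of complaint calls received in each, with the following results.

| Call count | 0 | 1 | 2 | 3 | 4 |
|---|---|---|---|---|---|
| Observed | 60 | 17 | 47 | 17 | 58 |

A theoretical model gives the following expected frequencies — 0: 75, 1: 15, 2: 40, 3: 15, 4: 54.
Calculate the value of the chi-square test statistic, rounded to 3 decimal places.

χ² = (60−75)²/75 + (17−15)²/15 + (47−40)²/40 + (17−15)²/15 + (58−54)²/54
   = 3.0000 + 0.2667 + 1.2250 + 0.2667 + 0.2963
Sum = 5.055

5.055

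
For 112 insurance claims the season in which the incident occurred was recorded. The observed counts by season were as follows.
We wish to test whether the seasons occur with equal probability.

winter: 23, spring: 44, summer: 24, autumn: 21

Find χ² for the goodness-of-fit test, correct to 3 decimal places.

12.357

Expected count for each of the 4 categories: 112/4 = 28.
cat         O        E   (O−E)²/E
winter     23       28     0.8929
spring     44       28     9.1429
summer     24       28     0.5714
autumn     21       28     1.7500
Sum = 12.357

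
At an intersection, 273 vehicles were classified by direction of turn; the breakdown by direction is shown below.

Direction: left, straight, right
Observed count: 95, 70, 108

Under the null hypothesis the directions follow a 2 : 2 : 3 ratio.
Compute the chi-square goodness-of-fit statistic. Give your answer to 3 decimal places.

5.218

Ratio total = 7. Expected counts: 273×2/7 = 78, 273×2/7 = 78, 273×3/7 = 117.
left: (95 − 78)²/78 = 289/78 = 3.7051
straight: (70 − 78)²/78 = 64/78 = 0.8205
right: (108 − 117)²/117 = 81/117 = 0.6923
Sum = 5.218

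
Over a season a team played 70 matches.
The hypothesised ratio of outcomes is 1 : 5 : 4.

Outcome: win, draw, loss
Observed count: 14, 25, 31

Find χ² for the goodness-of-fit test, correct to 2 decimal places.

Ratio total = 10. Expected counts: 70×1/10 = 7, 70×5/10 = 35, 70×4/10 = 28.
win: (14 − 7)²/7 = 49/7 = 7.000
draw: (25 − 35)²/35 = 100/35 = 2.857
loss: (31 − 28)²/28 = 9/28 = 0.321
Sum = 10.18

10.18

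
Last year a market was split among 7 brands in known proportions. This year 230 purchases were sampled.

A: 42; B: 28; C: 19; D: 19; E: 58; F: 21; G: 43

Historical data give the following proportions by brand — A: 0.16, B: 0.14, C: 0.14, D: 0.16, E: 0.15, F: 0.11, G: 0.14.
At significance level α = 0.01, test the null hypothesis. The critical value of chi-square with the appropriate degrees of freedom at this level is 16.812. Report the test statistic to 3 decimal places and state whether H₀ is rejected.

35.664; reject

Expected counts E_i = n·p_i: 230×0.16 = 36.8, 230×0.14 = 32.2, 230×0.14 = 32.2, 230×0.16 = 36.8, 230×0.15 = 34.5, 230×0.11 = 25.3, 230×0.14 = 32.2.
A: (42 − 36.8)²/36.8 = 27.04/36.8 = 0.7348
B: (28 − 32.2)²/32.2 = 17.64/32.2 = 0.5478
C: (19 − 32.2)²/32.2 = 174.24/32.2 = 5.4112
D: (19 − 36.8)²/36.8 = 316.84/36.8 = 8.6098
E: (58 − 34.5)²/34.5 = 552.25/34.5 = 16.0072
F: (21 − 25.3)²/25.3 = 18.49/25.3 = 0.7308
G: (43 − 32.2)²/32.2 = 116.64/32.2 = 3.6224
Sum = 35.664
df = 6. Since 35.664 > 16.812, we reject H₀.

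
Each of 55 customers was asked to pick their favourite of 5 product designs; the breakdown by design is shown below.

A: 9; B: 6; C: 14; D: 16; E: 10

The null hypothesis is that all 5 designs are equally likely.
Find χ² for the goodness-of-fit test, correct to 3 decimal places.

Under H₀ each category has probability 1/5, so each expected count is 55/5 = 11.
A: (9 − 11)²/11 = 4/11 = 0.3636
B: (6 − 11)²/11 = 25/11 = 2.2727
C: (14 − 11)²/11 = 9/11 = 0.8182
D: (16 − 11)²/11 = 25/11 = 2.2727
E: (10 − 11)²/11 = 1/11 = 0.0909
Sum = 5.818

5.818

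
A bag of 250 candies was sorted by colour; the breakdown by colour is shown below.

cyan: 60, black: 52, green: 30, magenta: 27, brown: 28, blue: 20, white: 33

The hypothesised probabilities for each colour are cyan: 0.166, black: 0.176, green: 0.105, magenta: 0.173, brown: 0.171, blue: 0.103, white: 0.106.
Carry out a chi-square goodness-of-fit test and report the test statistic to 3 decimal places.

Expected counts E_i = n·p_i: 250×0.166 = 41.5, 250×0.176 = 44, 250×0.105 = 26.25, 250×0.173 = 43.25, 250×0.171 = 42.75, 250×0.103 = 25.75, 250×0.106 = 26.5.
cyan: (60 − 41.5)²/41.5 = 342.25/41.5 = 8.2470
black: (52 − 44)²/44 = 64/44 = 1.4545
green: (30 − 26.25)²/26.25 = 14.0625/26.25 = 0.5357
magenta: (27 − 43.25)²/43.25 = 264.0625/43.25 = 6.1055
brown: (28 − 42.75)²/42.75 = 217.5625/42.75 = 5.0892
blue: (20 − 25.75)²/25.75 = 33.0625/25.75 = 1.2840
white: (33 − 26.5)²/26.5 = 42.25/26.5 = 1.5943
Sum = 24.310

24.310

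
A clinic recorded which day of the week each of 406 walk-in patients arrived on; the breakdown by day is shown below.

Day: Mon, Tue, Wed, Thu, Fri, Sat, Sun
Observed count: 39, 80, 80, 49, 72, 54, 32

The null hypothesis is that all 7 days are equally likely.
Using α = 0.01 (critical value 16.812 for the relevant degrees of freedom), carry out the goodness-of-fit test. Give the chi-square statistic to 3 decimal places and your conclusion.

39.621; reject

Under H₀ each category has probability 1/7, so each expected count is 406/7 = 58.
χ² = (39−58)²/58 + (80−58)²/58 + (80−58)²/58 + (49−58)²/58 + (72−58)²/58 + (54−58)²/58 + (32−58)²/58
   = 6.2241 + 8.3448 + 8.3448 + 1.3966 + 3.3793 + 0.2759 + 11.6552
Sum = 39.621
df = 6. Since 39.621 > 16.812, we reject H₀.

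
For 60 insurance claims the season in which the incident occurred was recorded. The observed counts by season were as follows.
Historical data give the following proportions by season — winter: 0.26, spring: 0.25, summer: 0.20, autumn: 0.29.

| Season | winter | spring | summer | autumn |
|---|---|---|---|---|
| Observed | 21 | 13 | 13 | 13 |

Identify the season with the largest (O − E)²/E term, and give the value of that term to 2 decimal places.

winter, 1.87

Expected counts E_i = n·p_i: 60×0.26 = 15.6, 60×0.25 = 15, 60×0.20 = 12, 60×0.29 = 17.4.
winter: (21 − 15.6)²/15.6 = 29.16/15.6 = 1.869
spring: (13 − 15)²/15 = 4/15 = 0.267
summer: (13 − 12)²/12 = 1/12 = 0.083
autumn: (13 − 17.4)²/17.4 = 19.36/17.4 = 1.113
The largest term is for winter: 1.87.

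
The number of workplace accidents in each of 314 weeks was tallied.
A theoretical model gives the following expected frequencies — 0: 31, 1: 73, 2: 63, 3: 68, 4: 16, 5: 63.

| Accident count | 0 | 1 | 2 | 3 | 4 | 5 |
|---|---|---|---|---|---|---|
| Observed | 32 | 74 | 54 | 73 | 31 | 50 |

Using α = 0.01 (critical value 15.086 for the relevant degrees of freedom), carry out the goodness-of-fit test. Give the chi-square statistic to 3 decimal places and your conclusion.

18.444; reject

cat         O        E   (O−E)²/E
0          32       31     0.0323
1          74       73     0.0137
2          54       63     1.2857
3          73       68     0.3676
4          31       16    14.0625
5          50       63     2.6825
Sum = 18.444
df = 5. Since 18.444 > 15.086, we reject H₀.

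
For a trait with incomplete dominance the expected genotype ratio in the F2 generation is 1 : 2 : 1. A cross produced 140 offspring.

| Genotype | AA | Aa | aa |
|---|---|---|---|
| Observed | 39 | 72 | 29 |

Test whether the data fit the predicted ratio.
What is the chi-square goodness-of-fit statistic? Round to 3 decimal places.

1.543

Ratio total = 4. Expected counts: 140×1/4 = 35, 140×2/4 = 70, 140×1/4 = 35.
cat         O        E   (O−E)²/E
AA         39       35     0.4571
Aa         72       70     0.0571
aa         29       35     1.0286
Sum = 1.543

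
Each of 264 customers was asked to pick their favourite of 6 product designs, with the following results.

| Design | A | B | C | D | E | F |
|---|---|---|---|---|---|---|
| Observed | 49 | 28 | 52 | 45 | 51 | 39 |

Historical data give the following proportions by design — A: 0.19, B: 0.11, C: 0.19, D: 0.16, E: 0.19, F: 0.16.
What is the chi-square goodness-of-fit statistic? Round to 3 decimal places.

Expected counts E_i = n·p_i: 264×0.19 = 50.16, 264×0.11 = 29.04, 264×0.19 = 50.16, 264×0.16 = 42.24, 264×0.19 = 50.16, 264×0.16 = 42.24.
A: (49 − 50.16)²/50.16 = 1.3456/50.16 = 0.0268
B: (28 − 29.04)²/29.04 = 1.0816/29.04 = 0.0372
C: (52 − 50.16)²/50.16 = 3.3856/50.16 = 0.0675
D: (45 − 42.24)²/42.24 = 7.6176/42.24 = 0.1803
E: (51 − 50.16)²/50.16 = 0.7056/50.16 = 0.0141
F: (39 − 42.24)²/42.24 = 10.4976/42.24 = 0.2485
Sum = 0.574

0.574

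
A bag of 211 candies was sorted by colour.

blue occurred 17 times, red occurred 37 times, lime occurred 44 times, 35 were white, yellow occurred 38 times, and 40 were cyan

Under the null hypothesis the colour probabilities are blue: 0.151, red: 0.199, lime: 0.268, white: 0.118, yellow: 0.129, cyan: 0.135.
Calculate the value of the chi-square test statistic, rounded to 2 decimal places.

23.33

Expected counts E_i = n·p_i: 211×0.151 = 31.861, 211×0.199 = 41.989, 211×0.268 = 56.548, 211×0.118 = 24.898, 211×0.129 = 27.219, 211×0.135 = 28.485.
cat         O        E   (O−E)²/E
blue       17   31.861      6.932
red        37   41.989      0.593
lime       44   56.548      2.784
white      35   24.898      4.099
yellow     38   27.219      4.270
cyan       40   28.485      4.655
Sum = 23.33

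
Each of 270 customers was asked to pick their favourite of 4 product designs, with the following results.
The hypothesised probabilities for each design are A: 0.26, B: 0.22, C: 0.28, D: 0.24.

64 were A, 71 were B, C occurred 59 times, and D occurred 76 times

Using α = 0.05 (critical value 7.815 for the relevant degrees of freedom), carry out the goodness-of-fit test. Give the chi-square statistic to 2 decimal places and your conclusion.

Expected counts E_i = n·p_i: 270×0.26 = 70.2, 270×0.22 = 59.4, 270×0.28 = 75.6, 270×0.24 = 64.8.
χ² = (64−70.2)²/70.2 + (71−59.4)²/59.4 + (59−75.6)²/75.6 + (76−64.8)²/64.8
   = 0.548 + 2.265 + 3.645 + 1.936
Sum = 8.39
df = 3. Since 8.39 > 7.815, we reject H₀.

8.39; reject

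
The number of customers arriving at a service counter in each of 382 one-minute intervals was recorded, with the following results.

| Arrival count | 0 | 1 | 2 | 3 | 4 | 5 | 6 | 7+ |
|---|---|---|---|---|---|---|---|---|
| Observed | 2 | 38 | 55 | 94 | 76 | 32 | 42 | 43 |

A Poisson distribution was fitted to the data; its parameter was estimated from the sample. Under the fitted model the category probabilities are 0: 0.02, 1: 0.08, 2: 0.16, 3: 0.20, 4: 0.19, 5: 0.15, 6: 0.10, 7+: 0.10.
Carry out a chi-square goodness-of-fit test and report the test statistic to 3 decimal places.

Expected counts E_i = n·p_i: 382×0.02 = 7.64, 382×0.08 = 30.56, 382×0.16 = 61.12, 382×0.20 = 76.4, 382×0.19 = 72.58, 382×0.15 = 57.3, 382×0.10 = 38.2, 382×0.10 = 38.2.
cat         O        E   (O−E)²/E
0           2     7.64     4.1636
1          38    30.56     1.8113
2          55    61.12     0.6128
3          94     76.4     4.0545
4          76    72.58     0.1612
5          32     57.3    11.1709
6          42     38.2     0.3780
7+         43     38.2     0.6031
Sum = 22.955

22.955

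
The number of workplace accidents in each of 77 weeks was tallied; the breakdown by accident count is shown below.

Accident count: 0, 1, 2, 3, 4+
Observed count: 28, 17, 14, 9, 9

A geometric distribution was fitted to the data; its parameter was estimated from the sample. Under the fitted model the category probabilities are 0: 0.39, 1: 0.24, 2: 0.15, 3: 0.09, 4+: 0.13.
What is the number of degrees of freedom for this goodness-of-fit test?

3

There are k = 5 categories and 1 parameter estimated from the data, so df = 5 − 1 − 1 = 3.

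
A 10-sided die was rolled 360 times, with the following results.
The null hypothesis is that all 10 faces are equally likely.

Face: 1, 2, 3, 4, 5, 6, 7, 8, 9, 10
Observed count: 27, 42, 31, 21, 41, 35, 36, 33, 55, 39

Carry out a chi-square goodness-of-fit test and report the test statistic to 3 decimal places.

Expected count for each of the 10 categories: 360/10 = 36.
χ² = (27−36)²/36 + (42−36)²/36 + (31−36)²/36 + (21−36)²/36 + (41−36)²/36 + (35−36)²/36 + (36−36)²/36 + (33−36)²/36 + (55−36)²/36 + (39−36)²/36
   = 2.2500 + 1.0000 + 0.6944 + 6.2500 + 0.6944 + 0.0278 + 0.0000 + 0.2500 + 10.0278 + 0.2500
Sum = 21.444

21.444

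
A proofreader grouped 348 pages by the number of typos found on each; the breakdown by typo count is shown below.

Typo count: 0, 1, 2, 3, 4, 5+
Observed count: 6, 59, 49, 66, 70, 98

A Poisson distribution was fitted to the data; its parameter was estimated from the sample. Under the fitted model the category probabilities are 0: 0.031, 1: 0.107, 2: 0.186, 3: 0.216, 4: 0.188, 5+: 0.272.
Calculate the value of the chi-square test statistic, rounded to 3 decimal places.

20.224

Expected counts E_i = n·p_i: 348×0.031 = 10.788, 348×0.107 = 37.236, 348×0.186 = 64.728, 348×0.216 = 75.168, 348×0.188 = 65.424, 348×0.272 = 94.656.
χ² = (6−10.788)²/10.788 + (59−37.236)²/37.236 + (49−64.728)²/64.728 + (66−75.168)²/75.168 + (70−65.424)²/65.424 + (98−94.656)²/94.656
   = 2.1250 + 12.7208 + 3.8217 + 1.1182 + 0.3201 + 0.1181
Sum = 20.224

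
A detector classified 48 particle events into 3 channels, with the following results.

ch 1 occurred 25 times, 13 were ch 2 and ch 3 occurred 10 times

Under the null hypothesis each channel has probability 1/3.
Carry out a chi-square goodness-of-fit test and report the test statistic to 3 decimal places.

7.875

Expected count for each of the 3 categories: 48/3 = 16.
cat         O        E   (O−E)²/E
ch 1       25       16     5.0625
ch 2       13       16     0.5625
ch 3       10       16     2.2500
Sum = 7.875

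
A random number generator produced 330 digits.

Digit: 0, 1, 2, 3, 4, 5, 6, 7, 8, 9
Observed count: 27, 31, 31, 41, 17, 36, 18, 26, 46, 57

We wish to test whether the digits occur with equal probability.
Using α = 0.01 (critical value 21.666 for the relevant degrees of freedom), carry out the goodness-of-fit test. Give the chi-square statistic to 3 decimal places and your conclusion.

42.182; reject

Under H₀ each category has probability 1/10, so each expected count is 330/10 = 33.
0: (27 − 33)²/33 = 36/33 = 1.0909
1: (31 − 33)²/33 = 4/33 = 0.1212
2: (31 − 33)²/33 = 4/33 = 0.1212
3: (41 − 33)²/33 = 64/33 = 1.9394
4: (17 − 33)²/33 = 256/33 = 7.7576
5: (36 − 33)²/33 = 9/33 = 0.2727
6: (18 − 33)²/33 = 225/33 = 6.8182
7: (26 − 33)²/33 = 49/33 = 1.4848
8: (46 − 33)²/33 = 169/33 = 5.1212
9: (57 − 33)²/33 = 576/33 = 17.4545
Sum = 42.182
df = 9. Since 42.182 > 21.666, we reject H₀.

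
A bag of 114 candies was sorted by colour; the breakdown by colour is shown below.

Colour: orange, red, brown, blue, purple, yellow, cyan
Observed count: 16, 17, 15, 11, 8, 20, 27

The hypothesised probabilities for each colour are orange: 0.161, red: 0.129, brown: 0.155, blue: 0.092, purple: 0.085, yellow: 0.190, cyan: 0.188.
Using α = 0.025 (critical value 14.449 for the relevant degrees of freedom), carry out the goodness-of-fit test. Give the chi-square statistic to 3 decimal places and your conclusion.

Expected counts E_i = n·p_i: 114×0.161 = 18.354, 114×0.129 = 14.706, 114×0.155 = 17.67, 114×0.092 = 10.488, 114×0.085 = 9.69, 114×0.190 = 21.66, 114×0.188 = 21.432.
cat         O        E   (O−E)²/E
orange     16   18.354     0.3019
red        17   14.706     0.3578
brown      15    17.67     0.4034
blue       11   10.488     0.0250
purple      8     9.69     0.2947
yellow     20    21.66     0.1272
cyan       27   21.432     1.4466
Sum = 2.957
df = 6. Since 2.957 < 14.449, we do not reject H₀.

2.957; do not reject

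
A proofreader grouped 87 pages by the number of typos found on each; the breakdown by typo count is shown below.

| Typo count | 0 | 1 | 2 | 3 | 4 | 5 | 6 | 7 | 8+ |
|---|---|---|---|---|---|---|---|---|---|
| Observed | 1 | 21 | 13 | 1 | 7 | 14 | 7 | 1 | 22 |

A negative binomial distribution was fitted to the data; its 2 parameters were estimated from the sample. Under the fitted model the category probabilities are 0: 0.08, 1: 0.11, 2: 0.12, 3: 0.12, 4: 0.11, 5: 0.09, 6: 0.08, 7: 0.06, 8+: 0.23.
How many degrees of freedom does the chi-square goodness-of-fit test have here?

There are k = 9 categories and 2 parameters estimated from the data, so df = 9 − 1 − 2 = 6.

6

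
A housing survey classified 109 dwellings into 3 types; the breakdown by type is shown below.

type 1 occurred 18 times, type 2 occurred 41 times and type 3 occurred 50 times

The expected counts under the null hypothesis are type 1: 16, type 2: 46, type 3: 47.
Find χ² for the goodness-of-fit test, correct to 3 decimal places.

0.985

χ² = (18−16)²/16 + (41−46)²/46 + (50−47)²/47
   = 0.2500 + 0.5435 + 0.1915
Sum = 0.985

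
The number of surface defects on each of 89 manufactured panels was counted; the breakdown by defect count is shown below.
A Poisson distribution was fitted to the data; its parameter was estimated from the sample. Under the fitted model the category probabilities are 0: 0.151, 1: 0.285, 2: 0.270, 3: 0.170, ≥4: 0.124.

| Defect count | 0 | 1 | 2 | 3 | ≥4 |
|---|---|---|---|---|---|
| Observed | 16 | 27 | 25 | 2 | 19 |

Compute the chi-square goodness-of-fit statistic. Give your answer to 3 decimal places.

Expected counts E_i = n·p_i: 89×0.151 = 13.439, 89×0.285 = 25.365, 89×0.270 = 24.03, 89×0.170 = 15.13, 89×0.124 = 11.036.
0: (16 − 13.439)²/13.439 = 6.558721/13.439 = 0.4880
1: (27 − 25.365)²/25.365 = 2.673225/25.365 = 0.1054
2: (25 − 24.03)²/24.03 = 0.9409/24.03 = 0.0392
3: (2 − 15.13)²/15.13 = 172.3969/15.13 = 11.3944
≥4: (19 − 11.036)²/11.036 = 63.425296/11.036 = 5.7471
Sum = 17.774

17.774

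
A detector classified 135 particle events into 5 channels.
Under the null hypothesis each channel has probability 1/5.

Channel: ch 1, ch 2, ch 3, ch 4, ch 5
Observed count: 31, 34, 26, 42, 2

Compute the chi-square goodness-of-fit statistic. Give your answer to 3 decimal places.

Expected count for each of the 5 categories: 135/5 = 27.
cat         O        E   (O−E)²/E
ch 1       31       27     0.5926
ch 2       34       27     1.8148
ch 3       26       27     0.0370
ch 4       42       27     8.3333
ch 5        2       27    23.1481
Sum = 33.926

33.926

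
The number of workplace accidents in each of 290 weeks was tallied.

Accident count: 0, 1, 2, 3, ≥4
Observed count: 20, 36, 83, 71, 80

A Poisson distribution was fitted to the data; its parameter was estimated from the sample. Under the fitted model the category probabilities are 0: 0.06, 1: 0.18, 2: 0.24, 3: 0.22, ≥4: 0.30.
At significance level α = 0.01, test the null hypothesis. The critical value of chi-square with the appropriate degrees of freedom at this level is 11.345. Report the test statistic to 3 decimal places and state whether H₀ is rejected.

Expected counts E_i = n·p_i: 290×0.06 = 17.4, 290×0.18 = 52.2, 290×0.24 = 69.6, 290×0.22 = 63.8, 290×0.30 = 87.
cat         O        E   (O−E)²/E
0          20     17.4     0.3885
1          36     52.2     5.0276
2          83     69.6     2.5799
3          71     63.8     0.8125
≥4         80       87     0.5632
Sum = 9.372
df = 3. Since 9.372 < 11.345, we do not reject H₀.

9.372; do not reject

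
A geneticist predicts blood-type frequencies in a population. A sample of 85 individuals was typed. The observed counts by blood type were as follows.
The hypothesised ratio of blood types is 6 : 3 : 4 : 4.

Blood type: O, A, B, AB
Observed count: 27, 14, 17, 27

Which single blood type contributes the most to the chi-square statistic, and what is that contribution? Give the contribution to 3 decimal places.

AB, 2.450

Ratio total = 17. Expected counts: 85×6/17 = 30, 85×3/17 = 15, 85×4/17 = 20, 85×4/17 = 20.
O: (27 − 30)²/30 = 9/30 = 0.3000
A: (14 − 15)²/15 = 1/15 = 0.0667
B: (17 − 20)²/20 = 9/20 = 0.4500
AB: (27 − 20)²/20 = 49/20 = 2.4500
The largest term is for AB: 2.450.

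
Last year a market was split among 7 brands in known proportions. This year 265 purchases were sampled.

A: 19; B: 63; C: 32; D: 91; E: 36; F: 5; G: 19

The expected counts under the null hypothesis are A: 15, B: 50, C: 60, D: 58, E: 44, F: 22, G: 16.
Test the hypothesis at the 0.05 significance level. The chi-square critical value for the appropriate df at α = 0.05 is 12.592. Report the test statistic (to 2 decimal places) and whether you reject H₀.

cat         O        E   (O−E)²/E
A          19       15      1.067
B          63       50      3.380
C          32       60     13.067
D          91       58     18.776
E          36       44      1.455
F           5       22     13.136
G          19       16      0.563
Sum = 51.44
df = 6. Since 51.44 > 12.592, we reject H₀.

51.44; reject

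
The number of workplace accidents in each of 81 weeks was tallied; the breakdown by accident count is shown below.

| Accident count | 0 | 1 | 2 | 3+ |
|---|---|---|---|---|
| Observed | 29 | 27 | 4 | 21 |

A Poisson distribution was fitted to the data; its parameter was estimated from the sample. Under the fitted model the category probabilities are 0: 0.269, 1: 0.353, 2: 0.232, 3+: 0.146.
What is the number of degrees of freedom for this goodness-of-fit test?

There are k = 4 categories and 1 parameter estimated from the data, so df = 4 − 1 − 1 = 2.

2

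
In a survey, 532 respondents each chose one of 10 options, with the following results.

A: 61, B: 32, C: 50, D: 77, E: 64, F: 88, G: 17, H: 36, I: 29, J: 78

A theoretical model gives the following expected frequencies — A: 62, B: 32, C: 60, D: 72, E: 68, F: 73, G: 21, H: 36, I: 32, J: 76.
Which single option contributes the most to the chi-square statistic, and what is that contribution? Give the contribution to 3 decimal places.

F, 3.082

χ² = (61−62)²/62 + (32−32)²/32 + (50−60)²/60 + (77−72)²/72 + (64−68)²/68 + (88−73)²/73 + (17−21)²/21 + (36−36)²/36 + (29−32)²/32 + (78−76)²/76
   = 0.0161 + 0.0000 + 1.6667 + 0.3472 + 0.2353 + 3.0822 + 0.7619 + 0.0000 + 0.2813 + 0.0526
The largest term is for F: 3.082.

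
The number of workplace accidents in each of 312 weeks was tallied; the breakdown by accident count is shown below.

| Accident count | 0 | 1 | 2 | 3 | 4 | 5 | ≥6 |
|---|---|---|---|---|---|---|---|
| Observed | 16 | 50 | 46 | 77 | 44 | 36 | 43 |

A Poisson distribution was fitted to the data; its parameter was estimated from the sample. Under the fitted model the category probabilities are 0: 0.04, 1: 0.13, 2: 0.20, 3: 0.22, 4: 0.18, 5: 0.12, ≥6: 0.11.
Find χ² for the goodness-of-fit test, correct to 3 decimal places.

13.402

Expected counts E_i = n·p_i: 312×0.04 = 12.48, 312×0.13 = 40.56, 312×0.20 = 62.4, 312×0.22 = 68.64, 312×0.18 = 56.16, 312×0.12 = 37.44, 312×0.11 = 34.32.
cat         O        E   (O−E)²/E
0          16    12.48     0.9928
1          50    40.56     2.1971
2          46     62.4     4.3103
3          77    68.64     1.0182
4          44    56.16     2.6329
5          36    37.44     0.0554
≥6         43    34.32     2.1953
Sum = 13.402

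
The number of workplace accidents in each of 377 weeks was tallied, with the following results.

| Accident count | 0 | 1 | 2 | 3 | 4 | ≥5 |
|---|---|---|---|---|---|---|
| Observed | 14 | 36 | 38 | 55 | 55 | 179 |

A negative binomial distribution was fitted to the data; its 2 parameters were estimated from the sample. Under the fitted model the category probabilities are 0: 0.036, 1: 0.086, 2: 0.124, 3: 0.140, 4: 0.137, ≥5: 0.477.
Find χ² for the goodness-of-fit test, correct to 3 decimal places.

2.360

Expected counts E_i = n·p_i: 377×0.036 = 13.572, 377×0.086 = 32.422, 377×0.124 = 46.748, 377×0.140 = 52.78, 377×0.137 = 51.649, 377×0.477 = 179.829.
cat         O        E   (O−E)²/E
0          14   13.572     0.0135
1          36   32.422     0.3949
2          38   46.748     1.6370
3          55    52.78     0.0934
4          55   51.649     0.2174
≥5        179  179.829     0.0038
Sum = 2.360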